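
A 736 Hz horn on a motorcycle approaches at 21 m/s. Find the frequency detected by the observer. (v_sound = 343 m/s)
f_obs = f·v/(v − v_s) = 784 Hz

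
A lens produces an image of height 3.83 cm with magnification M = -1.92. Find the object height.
ho = |hi|/|M| = 1.995 cm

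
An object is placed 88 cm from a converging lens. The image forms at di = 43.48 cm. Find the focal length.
1/f = 1/do + 1/di → f = 29.1 cm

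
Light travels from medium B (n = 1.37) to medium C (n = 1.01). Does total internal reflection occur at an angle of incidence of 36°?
θc = arcsin(n₂/n₁) = 47.5°; 36° < θc, so no — the ray refracts.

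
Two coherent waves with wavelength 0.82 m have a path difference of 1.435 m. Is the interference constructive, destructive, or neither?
neither (partial) — path difference = 1.75λ, neither a whole number of wavelengths nor an odd multiple of λ/2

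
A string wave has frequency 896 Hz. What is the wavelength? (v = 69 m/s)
λ = v/f = 0.07701 m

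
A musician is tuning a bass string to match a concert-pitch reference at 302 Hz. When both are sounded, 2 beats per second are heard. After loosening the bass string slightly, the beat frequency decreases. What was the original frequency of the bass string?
304 Hz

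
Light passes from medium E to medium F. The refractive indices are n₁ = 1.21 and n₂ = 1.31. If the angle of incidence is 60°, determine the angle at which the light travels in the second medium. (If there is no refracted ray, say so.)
sin θ₂ = (n₁/n₂)·sin θ₁ = 0.7999 → θ₂ = 53.12°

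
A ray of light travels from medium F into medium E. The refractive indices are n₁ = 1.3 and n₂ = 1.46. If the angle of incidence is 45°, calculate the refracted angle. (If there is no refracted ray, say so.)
sin θ₂ = (n₁/n₂)·sin θ₁ = 0.6296 → θ₂ = 39.02°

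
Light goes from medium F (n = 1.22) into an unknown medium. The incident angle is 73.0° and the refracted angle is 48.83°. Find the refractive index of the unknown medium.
n₂ = n₁·sin θ₁ / sin θ₂ = 1.55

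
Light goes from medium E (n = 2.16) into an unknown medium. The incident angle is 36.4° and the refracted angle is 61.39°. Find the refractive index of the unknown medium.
n₂ = n₁·sin θ₁ / sin θ₂ = 1.46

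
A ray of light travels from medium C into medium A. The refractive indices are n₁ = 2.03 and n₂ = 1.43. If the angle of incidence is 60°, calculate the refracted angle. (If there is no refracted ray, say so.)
sin θ₂ = (n₁/n₂)·sin θ₁ = 1.229 > 1, so there is no refracted ray — the light undergoes total internal reflection.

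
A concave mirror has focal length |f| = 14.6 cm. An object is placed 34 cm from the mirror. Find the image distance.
f = +14.6 cm (concave); 1/di = 1/f − 1/do → di = 25.59 cm (real image, in front of mirror)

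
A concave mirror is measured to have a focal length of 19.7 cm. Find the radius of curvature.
R = 2|f| = 39.4 cm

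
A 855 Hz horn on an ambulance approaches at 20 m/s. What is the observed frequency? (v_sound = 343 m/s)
f_obs = f·v/(v − v_s) = 907.9 Hz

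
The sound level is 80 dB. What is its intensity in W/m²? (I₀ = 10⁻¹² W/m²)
I = I₀·10^(β/10) = 1.00 × 10⁻⁴ W/m²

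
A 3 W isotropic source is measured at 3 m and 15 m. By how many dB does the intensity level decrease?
Δβ = 20·log₁₀(r₂/r₁) = 13.98 dB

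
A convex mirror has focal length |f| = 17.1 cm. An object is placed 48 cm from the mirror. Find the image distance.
f = −17.1 cm (convex); 1/di = 1/f − 1/do → di = -12.61 cm (virtual image, behind mirror)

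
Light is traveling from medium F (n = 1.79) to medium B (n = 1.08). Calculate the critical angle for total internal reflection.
θc = arcsin(n₂/n₁) = 37.11°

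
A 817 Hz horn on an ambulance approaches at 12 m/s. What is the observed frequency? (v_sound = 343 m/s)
f_obs = f·v/(v − v_s) = 846.6 Hz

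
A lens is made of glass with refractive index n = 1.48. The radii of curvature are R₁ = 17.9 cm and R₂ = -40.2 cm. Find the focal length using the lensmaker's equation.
1/f = (n − 1)(1/R₁ − 1/R₂) → f = 25.8 cm (converging lens)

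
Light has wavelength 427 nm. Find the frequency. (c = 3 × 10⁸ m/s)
f = c/λ = 7.026 × 10¹⁴ Hz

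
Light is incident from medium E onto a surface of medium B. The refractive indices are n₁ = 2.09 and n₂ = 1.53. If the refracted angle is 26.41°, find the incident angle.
sin θ₁ = (n₂/n₁)·sin θ₂ → θ₁ = 19°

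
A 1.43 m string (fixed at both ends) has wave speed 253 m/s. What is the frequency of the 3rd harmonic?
fₙ = nv/(2L) = 265.4 Hz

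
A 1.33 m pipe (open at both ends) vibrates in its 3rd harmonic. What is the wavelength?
λₙ = 2L/n = 0.8867 m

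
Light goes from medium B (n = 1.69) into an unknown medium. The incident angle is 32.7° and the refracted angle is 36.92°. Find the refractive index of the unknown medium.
n₂ = n₁·sin θ₁ / sin θ₂ = 1.52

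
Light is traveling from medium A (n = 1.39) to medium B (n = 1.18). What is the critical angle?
θc = arcsin(n₂/n₁) = 58.09°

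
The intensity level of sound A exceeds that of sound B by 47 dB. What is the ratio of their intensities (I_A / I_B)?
I_A/I_B = 10^(Δβ/10) = 50120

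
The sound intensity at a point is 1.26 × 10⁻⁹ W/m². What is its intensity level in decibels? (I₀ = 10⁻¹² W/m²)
β = 10·log₁₀(I/I₀) = 31 dB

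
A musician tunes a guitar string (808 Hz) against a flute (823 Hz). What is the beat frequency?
15 Hz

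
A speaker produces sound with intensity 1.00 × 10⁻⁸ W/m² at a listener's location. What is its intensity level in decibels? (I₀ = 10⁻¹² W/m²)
β = 10·log₁₀(I/I₀) = 40 dB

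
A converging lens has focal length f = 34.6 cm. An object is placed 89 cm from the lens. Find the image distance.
1/di = 1/f − 1/do → di = 56.61 cm (real image)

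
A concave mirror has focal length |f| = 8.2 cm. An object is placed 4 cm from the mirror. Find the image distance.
f = +8.2 cm (concave); 1/di = 1/f − 1/do → di = -7.81 cm (virtual image, behind mirror)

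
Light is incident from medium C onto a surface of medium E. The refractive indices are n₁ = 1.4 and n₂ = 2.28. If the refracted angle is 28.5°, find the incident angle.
sin θ₁ = (n₂/n₁)·sin θ₂ → θ₁ = 50.99°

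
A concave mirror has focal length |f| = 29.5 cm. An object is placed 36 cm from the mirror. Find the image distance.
f = +29.5 cm (concave); 1/di = 1/f − 1/do → di = 163.4 cm (real image, in front of mirror)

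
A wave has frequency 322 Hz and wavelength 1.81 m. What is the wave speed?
v = fλ = 582.8 m/s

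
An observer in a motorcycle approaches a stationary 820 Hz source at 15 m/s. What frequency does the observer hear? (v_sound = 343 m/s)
f_obs = f·(v + v_o)/v = 855.9 Hz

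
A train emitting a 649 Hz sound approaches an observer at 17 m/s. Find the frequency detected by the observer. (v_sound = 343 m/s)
f_obs = f·v/(v − v_s) = 682.8 Hz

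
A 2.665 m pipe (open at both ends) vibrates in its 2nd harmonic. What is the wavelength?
λₙ = 2L/n = 2.665 m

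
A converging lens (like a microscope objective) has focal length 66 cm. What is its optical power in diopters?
P = 1/f = 1.515 D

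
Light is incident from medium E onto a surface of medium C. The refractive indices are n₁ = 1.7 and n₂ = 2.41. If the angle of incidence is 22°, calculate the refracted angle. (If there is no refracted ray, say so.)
sin θ₂ = (n₁/n₂)·sin θ₁ = 0.2642 → θ₂ = 15.32°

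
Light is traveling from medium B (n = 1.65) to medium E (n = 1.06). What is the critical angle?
θc = arcsin(n₂/n₁) = 39.97°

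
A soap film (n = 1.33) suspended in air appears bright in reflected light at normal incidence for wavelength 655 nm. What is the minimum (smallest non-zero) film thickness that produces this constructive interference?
2nt = (m − ½)λ with m = 1 → t = (m − ½)λ/(2n) = 123.1 nm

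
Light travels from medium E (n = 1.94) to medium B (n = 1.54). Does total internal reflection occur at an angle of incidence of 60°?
θc = arcsin(n₂/n₁) = 52.54°; 60° > θc, so yes — total internal reflection.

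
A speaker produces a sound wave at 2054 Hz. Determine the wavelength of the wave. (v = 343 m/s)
λ = v/f = 0.167 m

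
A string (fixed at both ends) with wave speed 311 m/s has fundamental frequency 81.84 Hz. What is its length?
L = v/(2f₁) = 1.9 m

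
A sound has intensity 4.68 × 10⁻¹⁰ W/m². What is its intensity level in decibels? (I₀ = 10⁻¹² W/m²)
β = 10·log₁₀(I/I₀) = 26.7 dB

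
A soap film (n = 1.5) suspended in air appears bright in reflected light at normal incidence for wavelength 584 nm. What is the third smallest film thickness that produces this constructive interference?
2nt = (m − ½)λ with m = 3 → t = (m − ½)λ/(2n) = 486.7 nm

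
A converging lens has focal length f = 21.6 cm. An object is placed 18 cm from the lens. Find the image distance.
1/di = 1/f − 1/do → di = -108 cm (virtual image)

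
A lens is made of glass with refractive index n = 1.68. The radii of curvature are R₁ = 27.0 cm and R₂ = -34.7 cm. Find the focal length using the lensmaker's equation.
1/f = (n − 1)(1/R₁ − 1/R₂) → f = 22.33 cm (converging lens)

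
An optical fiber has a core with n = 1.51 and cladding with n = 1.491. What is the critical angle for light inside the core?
θc = arcsin(n_cladding/n_core) = 80.9°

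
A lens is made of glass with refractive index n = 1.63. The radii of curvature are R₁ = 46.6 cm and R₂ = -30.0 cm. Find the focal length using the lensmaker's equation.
1/f = (n − 1)(1/R₁ − 1/R₂) → f = 28.97 cm (converging lens)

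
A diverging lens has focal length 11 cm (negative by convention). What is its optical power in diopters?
P = 1/f = -9.091 D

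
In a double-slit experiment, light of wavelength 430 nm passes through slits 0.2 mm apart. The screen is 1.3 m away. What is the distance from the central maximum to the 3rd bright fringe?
y = mλL/d = 8.385 mm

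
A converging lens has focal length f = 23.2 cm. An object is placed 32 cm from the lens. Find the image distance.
1/di = 1/f − 1/do → di = 84.36 cm (real image)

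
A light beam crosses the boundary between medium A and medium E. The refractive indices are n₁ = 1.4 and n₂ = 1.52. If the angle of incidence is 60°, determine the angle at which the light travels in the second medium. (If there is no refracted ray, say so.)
sin θ₂ = (n₁/n₂)·sin θ₁ = 0.7977 → θ₂ = 52.91°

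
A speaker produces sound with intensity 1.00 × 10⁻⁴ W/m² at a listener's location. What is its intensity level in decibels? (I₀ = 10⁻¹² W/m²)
β = 10·log₁₀(I/I₀) = 80 dB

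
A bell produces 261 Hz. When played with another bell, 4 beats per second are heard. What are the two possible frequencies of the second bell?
f₂ = 261 ± 4 Hz → 265 Hz or 257 Hz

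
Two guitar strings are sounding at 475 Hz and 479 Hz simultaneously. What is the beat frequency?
4 Hz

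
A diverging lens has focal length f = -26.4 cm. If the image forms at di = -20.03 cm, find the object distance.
1/do = 1/f − 1/di → do = 83.01 cm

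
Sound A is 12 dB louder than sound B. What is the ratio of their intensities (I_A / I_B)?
I_A/I_B = 10^(Δβ/10) = 15.85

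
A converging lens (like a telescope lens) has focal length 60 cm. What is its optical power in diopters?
P = 1/f = 1.667 D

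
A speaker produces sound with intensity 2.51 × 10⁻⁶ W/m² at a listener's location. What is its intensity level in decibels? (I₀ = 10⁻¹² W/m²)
β = 10·log₁₀(I/I₀) = 64 dB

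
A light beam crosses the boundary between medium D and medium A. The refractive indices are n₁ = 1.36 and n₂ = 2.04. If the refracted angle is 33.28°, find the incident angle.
sin θ₁ = (n₂/n₁)·sin θ₂ → θ₁ = 55.4°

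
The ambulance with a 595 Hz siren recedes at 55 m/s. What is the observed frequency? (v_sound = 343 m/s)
f_obs = f·v/(v + v_s) = 512.8 Hz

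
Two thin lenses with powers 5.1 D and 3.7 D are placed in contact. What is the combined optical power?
P_total = P₁ + P₂ = 8.8 D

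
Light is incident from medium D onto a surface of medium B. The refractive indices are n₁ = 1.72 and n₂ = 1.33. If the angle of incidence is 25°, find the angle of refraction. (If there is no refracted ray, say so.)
sin θ₂ = (n₁/n₂)·sin θ₁ = 0.5465 → θ₂ = 33.13°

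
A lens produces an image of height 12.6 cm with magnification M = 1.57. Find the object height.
ho = |hi|/|M| = 8.025 cm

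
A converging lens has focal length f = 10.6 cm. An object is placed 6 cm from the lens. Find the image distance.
1/di = 1/f − 1/do → di = -13.83 cm (virtual image)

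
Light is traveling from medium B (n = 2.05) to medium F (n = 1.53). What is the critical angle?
θc = arcsin(n₂/n₁) = 48.27°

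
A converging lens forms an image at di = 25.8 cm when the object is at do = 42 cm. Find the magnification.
M = −di/do = -0.6143 (inverted image)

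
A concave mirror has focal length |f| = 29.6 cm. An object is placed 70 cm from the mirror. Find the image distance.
f = +29.6 cm (concave); 1/di = 1/f − 1/do → di = 51.29 cm (real image, in front of mirror)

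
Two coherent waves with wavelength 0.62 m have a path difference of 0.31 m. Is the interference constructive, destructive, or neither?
destructive — path difference = 0.5λ, an odd multiple of λ/2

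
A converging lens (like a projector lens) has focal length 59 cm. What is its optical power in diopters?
P = 1/f = 1.695 D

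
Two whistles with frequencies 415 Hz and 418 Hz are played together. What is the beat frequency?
3 Hz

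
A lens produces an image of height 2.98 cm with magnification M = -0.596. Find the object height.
ho = |hi|/|M| = 5 cm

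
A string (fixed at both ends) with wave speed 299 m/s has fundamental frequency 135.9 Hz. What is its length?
L = v/(2f₁) = 1.1 m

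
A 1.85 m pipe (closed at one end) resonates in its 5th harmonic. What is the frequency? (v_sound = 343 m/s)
fₙ = nv/(4L) = 231.8 Hz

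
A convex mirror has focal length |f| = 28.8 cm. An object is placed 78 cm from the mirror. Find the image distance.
f = −28.8 cm (convex); 1/di = 1/f − 1/do → di = -21.03 cm (virtual image, behind mirror)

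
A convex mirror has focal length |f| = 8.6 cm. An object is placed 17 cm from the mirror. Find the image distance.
f = −8.6 cm (convex); 1/di = 1/f − 1/do → di = -5.711 cm (virtual image, behind mirror)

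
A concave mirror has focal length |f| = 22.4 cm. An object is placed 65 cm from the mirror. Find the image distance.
f = +22.4 cm (concave); 1/di = 1/f − 1/do → di = 34.18 cm (real image, in front of mirror)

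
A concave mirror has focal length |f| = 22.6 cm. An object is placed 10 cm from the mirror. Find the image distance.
f = +22.6 cm (concave); 1/di = 1/f − 1/do → di = -17.94 cm (virtual image, behind mirror)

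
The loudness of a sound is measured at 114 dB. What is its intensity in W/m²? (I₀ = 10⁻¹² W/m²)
I = I₀·10^(β/10) = 2.51 × 10⁻¹ W/m²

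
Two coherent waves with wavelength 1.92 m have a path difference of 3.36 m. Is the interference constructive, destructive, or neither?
neither (partial) — path difference = 1.75λ, neither a whole number of wavelengths nor an odd multiple of λ/2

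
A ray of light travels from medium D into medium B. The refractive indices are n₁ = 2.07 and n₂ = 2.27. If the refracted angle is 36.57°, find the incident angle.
sin θ₁ = (n₂/n₁)·sin θ₂ → θ₁ = 40.8°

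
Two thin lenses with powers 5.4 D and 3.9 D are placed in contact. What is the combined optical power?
P_total = P₁ + P₂ = 9.3 D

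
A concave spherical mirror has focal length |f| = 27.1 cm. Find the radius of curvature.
R = 2|f| = 54.2 cm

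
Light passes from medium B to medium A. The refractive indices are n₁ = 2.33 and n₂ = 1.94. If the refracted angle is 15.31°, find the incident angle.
sin θ₁ = (n₂/n₁)·sin θ₂ → θ₁ = 12.7°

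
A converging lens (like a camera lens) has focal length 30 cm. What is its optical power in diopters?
P = 1/f = 3.333 D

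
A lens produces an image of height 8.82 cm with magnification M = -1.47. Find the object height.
ho = |hi|/|M| = 6 cm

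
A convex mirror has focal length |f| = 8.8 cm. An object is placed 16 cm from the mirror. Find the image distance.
f = −8.8 cm (convex); 1/di = 1/f − 1/do → di = -5.677 cm (virtual image, behind mirror)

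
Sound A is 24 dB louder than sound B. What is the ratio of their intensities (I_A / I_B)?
I_A/I_B = 10^(Δβ/10) = 251.2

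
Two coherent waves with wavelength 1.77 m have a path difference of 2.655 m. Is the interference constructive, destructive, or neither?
destructive — path difference = 1.5λ, an odd multiple of λ/2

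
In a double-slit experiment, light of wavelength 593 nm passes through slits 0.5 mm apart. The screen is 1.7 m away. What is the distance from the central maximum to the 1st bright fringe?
y = mλL/d = 2.016 mm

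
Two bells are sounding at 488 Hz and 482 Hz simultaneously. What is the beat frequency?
6 Hz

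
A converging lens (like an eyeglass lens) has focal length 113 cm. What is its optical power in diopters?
P = 1/f = 0.885 D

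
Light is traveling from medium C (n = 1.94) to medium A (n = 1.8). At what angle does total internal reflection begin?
θc = arcsin(n₂/n₁) = 68.1°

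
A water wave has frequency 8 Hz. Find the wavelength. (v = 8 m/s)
λ = v/f = 1 m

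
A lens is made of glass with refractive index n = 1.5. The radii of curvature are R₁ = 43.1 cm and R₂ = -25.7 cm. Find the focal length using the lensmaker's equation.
1/f = (n − 1)(1/R₁ − 1/R₂) → f = 32.2 cm (converging lens)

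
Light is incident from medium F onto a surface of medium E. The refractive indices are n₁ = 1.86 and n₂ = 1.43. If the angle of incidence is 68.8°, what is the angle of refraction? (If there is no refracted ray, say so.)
sin θ₂ = (n₁/n₂)·sin θ₁ = 1.213 > 1, so there is no refracted ray — the light undergoes total internal reflection.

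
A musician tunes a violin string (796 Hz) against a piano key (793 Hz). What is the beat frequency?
3 Hz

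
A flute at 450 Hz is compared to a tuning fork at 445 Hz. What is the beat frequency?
5 Hz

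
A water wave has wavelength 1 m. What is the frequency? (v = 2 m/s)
f = v/λ = 2 Hz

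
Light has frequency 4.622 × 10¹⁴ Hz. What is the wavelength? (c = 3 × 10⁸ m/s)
λ = c/f = 649.1 nm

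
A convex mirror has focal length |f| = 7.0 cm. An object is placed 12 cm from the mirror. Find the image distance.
f = −7.0 cm (convex); 1/di = 1/f − 1/do → di = -4.421 cm (virtual image, behind mirror)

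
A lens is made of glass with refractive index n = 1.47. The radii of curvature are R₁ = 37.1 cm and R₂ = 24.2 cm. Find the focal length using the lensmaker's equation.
1/f = (n − 1)(1/R₁ − 1/R₂) → f = -148.1 cm (diverging lens)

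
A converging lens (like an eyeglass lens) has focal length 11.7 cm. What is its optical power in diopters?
P = 1/f = 8.547 D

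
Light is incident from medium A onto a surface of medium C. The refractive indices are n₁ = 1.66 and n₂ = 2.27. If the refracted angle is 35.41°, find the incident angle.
sin θ₁ = (n₂/n₁)·sin θ₂ → θ₁ = 52.41°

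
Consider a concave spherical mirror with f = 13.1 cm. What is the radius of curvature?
R = 2|f| = 26.2 cm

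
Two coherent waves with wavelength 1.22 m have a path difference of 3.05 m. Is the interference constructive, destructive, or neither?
destructive — path difference = 2.5λ, an odd multiple of λ/2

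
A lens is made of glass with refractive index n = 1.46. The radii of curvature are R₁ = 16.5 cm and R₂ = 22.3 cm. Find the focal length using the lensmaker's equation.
1/f = (n − 1)(1/R₁ − 1/R₂) → f = 137.9 cm (converging lens)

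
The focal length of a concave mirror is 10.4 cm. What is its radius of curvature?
R = 2|f| = 20.8 cm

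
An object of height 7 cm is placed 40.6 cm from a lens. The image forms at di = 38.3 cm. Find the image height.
hi = (-di/do) × ho = -6.603 cm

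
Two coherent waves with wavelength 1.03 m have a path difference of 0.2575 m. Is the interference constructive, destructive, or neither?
neither (partial) — path difference = 0.25λ, neither a whole number of wavelengths nor an odd multiple of λ/2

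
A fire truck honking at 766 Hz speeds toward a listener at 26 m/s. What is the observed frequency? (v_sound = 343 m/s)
f_obs = f·v/(v − v_s) = 828.8 Hz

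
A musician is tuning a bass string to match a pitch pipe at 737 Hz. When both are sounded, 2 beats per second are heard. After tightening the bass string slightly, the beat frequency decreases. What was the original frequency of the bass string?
735 Hz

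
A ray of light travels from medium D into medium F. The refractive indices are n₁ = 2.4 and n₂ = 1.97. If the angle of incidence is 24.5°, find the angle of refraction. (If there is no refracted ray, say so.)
sin θ₂ = (n₁/n₂)·sin θ₁ = 0.5052 → θ₂ = 30.35°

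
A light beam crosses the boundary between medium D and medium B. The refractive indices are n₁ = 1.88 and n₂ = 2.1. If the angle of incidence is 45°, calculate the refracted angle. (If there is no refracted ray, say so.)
sin θ₂ = (n₁/n₂)·sin θ₁ = 0.633 → θ₂ = 39.27°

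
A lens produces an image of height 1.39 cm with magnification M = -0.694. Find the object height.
ho = |hi|/|M| = 2.003 cm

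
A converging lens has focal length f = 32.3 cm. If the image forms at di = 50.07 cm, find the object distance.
1/do = 1/f − 1/di → do = 91.01 cm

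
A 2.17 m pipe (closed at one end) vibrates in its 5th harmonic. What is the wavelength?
λₙ = 4L/n = 1.736 m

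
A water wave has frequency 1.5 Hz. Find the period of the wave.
T = 1/f = 0.6667 s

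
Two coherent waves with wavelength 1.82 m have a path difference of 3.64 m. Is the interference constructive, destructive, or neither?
constructive — path difference = 2λ, a whole number of wavelengths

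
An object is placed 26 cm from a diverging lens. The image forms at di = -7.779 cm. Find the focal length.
1/f = 1/do + 1/di → f = -11.1 cm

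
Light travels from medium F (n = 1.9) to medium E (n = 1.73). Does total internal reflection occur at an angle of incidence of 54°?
θc = arcsin(n₂/n₁) = 65.58°; 54° < θc, so no — the ray refracts.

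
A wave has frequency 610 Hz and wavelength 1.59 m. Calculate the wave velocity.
v = fλ = 969.9 m/s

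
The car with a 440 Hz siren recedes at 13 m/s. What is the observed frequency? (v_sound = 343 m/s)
f_obs = f·v/(v + v_s) = 423.9 Hz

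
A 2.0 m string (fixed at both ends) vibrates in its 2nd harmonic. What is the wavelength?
λₙ = 2L/n = 2 m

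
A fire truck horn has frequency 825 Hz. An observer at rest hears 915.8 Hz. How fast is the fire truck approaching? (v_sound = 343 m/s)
v_s = v·(1 − f/f_obs) = 34.01 m/s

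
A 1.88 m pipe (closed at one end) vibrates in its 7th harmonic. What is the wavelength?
λₙ = 4L/n = 1.074 m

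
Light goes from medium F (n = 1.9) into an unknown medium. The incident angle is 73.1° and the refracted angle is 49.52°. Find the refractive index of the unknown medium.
n₂ = n₁·sin θ₁ / sin θ₂ = 2.39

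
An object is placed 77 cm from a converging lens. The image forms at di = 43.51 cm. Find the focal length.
1/f = 1/do + 1/di → f = 27.8 cm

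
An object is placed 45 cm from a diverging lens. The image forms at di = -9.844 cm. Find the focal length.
1/f = 1/do + 1/di → f = -12.6 cm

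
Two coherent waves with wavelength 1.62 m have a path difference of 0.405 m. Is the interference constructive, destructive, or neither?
neither (partial) — path difference = 0.25λ, neither a whole number of wavelengths nor an odd multiple of λ/2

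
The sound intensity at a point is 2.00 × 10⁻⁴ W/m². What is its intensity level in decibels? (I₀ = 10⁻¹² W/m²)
β = 10·log₁₀(I/I₀) = 83.01 dB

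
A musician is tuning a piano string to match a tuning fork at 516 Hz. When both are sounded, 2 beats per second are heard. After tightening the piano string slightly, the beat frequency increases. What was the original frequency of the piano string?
518 Hz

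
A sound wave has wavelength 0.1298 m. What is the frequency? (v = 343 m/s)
f = v/λ = 2643 Hz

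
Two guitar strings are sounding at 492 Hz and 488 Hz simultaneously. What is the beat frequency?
4 Hz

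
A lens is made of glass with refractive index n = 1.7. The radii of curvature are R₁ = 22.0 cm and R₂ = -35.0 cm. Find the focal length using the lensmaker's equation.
1/f = (n − 1)(1/R₁ − 1/R₂) → f = 19.3 cm (converging lens)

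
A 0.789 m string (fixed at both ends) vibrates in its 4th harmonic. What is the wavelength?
λₙ = 2L/n = 0.3945 m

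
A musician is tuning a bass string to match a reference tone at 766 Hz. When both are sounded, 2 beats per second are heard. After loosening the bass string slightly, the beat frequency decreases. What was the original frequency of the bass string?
768 Hz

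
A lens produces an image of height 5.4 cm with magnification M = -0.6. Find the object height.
ho = |hi|/|M| = 9 cm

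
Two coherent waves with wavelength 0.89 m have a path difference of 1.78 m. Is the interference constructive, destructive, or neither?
constructive — path difference = 2λ, a whole number of wavelengths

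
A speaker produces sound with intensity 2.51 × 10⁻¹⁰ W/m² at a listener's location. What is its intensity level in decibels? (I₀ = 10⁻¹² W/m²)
β = 10·log₁₀(I/I₀) = 24 dB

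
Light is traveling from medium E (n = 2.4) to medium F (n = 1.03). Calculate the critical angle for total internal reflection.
θc = arcsin(n₂/n₁) = 25.41°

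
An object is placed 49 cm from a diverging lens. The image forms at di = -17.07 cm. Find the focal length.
1/f = 1/do + 1/di → f = -26.2 cm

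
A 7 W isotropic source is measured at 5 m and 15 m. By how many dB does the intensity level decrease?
Δβ = 20·log₁₀(r₂/r₁) = 9.542 dB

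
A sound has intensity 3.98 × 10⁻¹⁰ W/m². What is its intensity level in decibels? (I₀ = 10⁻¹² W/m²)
β = 10·log₁₀(I/I₀) = 26 dB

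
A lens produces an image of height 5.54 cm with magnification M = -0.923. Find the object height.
ho = |hi|/|M| = 6.002 cm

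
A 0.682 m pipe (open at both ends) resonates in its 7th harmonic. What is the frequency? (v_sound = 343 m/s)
fₙ = nv/(2L) = 1760 Hz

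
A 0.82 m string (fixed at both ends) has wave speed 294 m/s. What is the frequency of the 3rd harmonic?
fₙ = nv/(2L) = 537.8 Hz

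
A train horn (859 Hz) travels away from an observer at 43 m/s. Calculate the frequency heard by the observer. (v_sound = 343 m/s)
f_obs = f·v/(v + v_s) = 763.3 Hz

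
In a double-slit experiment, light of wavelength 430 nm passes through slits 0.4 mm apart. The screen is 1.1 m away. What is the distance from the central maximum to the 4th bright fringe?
y = mλL/d = 4.73 mm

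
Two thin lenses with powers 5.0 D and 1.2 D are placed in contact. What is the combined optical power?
P_total = P₁ + P₂ = 6.2 D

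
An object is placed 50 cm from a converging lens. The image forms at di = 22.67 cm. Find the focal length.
1/f = 1/do + 1/di → f = 15.6 cm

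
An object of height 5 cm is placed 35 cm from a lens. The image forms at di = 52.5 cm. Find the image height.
hi = (-di/do) × ho = -7.5 cm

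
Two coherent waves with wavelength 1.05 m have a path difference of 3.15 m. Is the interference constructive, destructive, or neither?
constructive — path difference = 3λ, a whole number of wavelengths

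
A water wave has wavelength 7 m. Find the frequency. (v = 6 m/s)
f = v/λ = 0.8571 Hz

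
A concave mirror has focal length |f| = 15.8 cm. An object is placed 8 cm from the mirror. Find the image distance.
f = +15.8 cm (concave); 1/di = 1/f − 1/do → di = -16.21 cm (virtual image, behind mirror)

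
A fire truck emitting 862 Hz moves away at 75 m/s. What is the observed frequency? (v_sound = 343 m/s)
f_obs = f·v/(v + v_s) = 707.3 Hz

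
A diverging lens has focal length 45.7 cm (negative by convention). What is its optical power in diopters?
P = 1/f = -2.188 D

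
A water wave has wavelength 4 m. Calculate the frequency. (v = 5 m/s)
f = v/λ = 1.25 Hz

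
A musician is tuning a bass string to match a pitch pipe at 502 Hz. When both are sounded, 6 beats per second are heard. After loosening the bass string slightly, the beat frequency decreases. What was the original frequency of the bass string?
508 Hz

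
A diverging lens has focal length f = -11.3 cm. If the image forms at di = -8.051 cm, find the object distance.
1/do = 1/f − 1/di → do = 28 cm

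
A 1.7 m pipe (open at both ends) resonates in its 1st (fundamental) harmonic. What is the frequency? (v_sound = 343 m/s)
fₙ = nv/(2L) = 100.9 Hz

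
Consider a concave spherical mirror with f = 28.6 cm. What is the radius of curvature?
R = 2|f| = 57.2 cm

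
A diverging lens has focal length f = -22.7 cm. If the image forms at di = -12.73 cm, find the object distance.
1/do = 1/f − 1/di → do = 28.98 cm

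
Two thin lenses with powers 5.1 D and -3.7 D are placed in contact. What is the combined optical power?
P_total = P₁ + P₂ = 1.4 D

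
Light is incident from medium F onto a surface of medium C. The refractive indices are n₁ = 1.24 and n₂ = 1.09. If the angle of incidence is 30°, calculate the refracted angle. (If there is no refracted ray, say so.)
sin θ₂ = (n₁/n₂)·sin θ₁ = 0.5688 → θ₂ = 34.67°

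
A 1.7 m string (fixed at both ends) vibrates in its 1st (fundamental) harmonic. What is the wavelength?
λₙ = 2L/n = 3.4 m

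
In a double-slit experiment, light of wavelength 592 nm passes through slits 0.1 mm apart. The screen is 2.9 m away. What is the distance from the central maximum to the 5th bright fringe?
y = mλL/d = 85.84 mm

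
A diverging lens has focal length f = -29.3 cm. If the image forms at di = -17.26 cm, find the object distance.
1/do = 1/f − 1/di → do = 42 cm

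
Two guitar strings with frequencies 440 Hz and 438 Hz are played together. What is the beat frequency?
2 Hz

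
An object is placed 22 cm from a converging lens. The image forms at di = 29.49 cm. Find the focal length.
1/f = 1/do + 1/di → f = 12.6 cm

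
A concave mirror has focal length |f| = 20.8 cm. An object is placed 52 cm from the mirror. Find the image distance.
f = +20.8 cm (concave); 1/di = 1/f − 1/do → di = 34.67 cm (real image, in front of mirror)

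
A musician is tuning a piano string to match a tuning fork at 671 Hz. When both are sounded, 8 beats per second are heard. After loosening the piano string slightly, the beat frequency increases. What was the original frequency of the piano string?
663 Hz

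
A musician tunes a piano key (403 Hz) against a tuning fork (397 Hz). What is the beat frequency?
6 Hz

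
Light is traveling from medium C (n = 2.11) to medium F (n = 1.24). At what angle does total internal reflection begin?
θc = arcsin(n₂/n₁) = 35.99°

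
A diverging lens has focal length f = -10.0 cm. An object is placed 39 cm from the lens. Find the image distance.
1/di = 1/f − 1/do → di = -7.959 cm (virtual image)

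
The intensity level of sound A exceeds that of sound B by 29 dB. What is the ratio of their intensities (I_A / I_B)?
I_A/I_B = 10^(Δβ/10) = 794.3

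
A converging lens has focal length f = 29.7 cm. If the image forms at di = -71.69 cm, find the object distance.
1/do = 1/f − 1/di → do = 21 cm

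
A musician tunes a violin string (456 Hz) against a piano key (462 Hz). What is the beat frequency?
6 Hz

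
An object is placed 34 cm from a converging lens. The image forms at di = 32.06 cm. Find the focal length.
1/f = 1/do + 1/di → f = 16.5 cm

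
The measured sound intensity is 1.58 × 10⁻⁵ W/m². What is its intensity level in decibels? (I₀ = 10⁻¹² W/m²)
β = 10·log₁₀(I/I₀) = 71.99 dB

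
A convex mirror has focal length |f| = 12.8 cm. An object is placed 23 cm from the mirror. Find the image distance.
f = −12.8 cm (convex); 1/di = 1/f − 1/do → di = -8.223 cm (virtual image, behind mirror)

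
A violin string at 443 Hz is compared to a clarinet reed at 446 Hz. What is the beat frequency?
3 Hz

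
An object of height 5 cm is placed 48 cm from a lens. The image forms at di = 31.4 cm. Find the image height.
hi = (-di/do) × ho = -3.271 cm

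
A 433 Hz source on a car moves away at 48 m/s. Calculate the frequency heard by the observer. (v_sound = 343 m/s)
f_obs = f·v/(v + v_s) = 379.8 Hz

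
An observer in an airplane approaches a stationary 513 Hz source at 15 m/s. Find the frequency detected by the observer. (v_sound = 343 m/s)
f_obs = f·(v + v_o)/v = 535.4 Hz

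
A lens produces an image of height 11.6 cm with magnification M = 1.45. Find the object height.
ho = |hi|/|M| = 8 cm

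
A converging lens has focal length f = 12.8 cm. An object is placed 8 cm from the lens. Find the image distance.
1/di = 1/f − 1/do → di = -21.33 cm (virtual image)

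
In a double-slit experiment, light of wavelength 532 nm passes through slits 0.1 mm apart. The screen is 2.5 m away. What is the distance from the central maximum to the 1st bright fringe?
y = mλL/d = 13.3 mm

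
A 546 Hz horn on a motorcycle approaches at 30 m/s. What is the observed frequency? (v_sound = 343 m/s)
f_obs = f·v/(v − v_s) = 598.3 Hz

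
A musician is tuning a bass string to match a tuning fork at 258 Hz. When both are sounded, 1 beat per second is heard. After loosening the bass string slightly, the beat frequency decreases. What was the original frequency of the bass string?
259 Hz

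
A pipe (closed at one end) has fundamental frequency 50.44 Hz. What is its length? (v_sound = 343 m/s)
L = v/(4f₁) = 1.7 m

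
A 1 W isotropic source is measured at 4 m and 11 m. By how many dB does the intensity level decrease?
Δβ = 20·log₁₀(r₂/r₁) = 8.787 dB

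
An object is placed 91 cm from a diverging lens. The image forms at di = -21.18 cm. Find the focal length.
1/f = 1/do + 1/di → f = -27.6 cm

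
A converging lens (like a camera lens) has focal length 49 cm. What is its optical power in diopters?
P = 1/f = 2.041 D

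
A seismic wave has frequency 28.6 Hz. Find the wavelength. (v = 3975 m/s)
λ = v/f = 139 m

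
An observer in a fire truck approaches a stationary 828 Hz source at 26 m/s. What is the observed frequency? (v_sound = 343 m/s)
f_obs = f·(v + v_o)/v = 890.8 Hz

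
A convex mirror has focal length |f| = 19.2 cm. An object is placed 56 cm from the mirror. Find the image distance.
f = −19.2 cm (convex); 1/di = 1/f − 1/do → di = -14.3 cm (virtual image, behind mirror)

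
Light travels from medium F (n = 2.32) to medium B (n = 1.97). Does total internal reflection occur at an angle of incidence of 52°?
θc = arcsin(n₂/n₁) = 58.12°; 52° < θc, so no — the ray refracts.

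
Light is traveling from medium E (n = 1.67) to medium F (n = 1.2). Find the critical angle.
θc = arcsin(n₂/n₁) = 45.94°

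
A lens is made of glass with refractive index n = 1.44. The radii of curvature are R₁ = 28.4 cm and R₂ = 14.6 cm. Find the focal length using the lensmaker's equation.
1/f = (n − 1)(1/R₁ − 1/R₂) → f = -68.29 cm (diverging lens)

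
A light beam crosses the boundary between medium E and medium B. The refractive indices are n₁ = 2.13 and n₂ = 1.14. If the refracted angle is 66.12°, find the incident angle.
sin θ₁ = (n₂/n₁)·sin θ₂ → θ₁ = 29.3°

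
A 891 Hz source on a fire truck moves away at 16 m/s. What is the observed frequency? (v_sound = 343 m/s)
f_obs = f·v/(v + v_s) = 851.3 Hz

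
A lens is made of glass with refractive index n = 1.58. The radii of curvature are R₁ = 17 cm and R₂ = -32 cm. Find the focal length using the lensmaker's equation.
1/f = (n − 1)(1/R₁ − 1/R₂) → f = 19.14 cm (converging lens)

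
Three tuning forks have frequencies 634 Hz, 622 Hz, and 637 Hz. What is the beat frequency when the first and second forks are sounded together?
12 Hz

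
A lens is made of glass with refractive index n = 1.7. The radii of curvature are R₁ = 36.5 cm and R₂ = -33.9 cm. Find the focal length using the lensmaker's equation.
1/f = (n − 1)(1/R₁ − 1/R₂) → f = 25.11 cm (converging lens)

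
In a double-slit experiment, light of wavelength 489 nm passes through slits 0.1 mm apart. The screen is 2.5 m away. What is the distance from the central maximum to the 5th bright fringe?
y = mλL/d = 61.12 mm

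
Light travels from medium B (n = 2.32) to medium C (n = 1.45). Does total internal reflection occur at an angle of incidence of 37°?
θc = arcsin(n₂/n₁) = 38.68°; 37° < θc, so no — the ray refracts.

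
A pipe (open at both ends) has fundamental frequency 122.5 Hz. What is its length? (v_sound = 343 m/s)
L = v/(2f₁) = 1.4 m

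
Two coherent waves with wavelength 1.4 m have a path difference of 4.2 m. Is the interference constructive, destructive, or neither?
constructive — path difference = 3λ, a whole number of wavelengths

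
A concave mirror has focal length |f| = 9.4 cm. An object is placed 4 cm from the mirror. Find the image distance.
f = +9.4 cm (concave); 1/di = 1/f − 1/do → di = -6.963 cm (virtual image, behind mirror)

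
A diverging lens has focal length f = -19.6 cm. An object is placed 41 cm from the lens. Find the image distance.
1/di = 1/f − 1/do → di = -13.26 cm (virtual image)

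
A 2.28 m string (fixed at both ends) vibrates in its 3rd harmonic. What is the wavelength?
λₙ = 2L/n = 1.52 m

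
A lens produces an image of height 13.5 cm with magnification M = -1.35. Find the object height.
ho = |hi|/|M| = 10 cm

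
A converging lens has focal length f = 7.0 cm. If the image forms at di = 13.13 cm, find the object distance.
1/do = 1/f − 1/di → do = 14.99 cm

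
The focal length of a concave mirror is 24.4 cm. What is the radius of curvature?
R = 2|f| = 48.8 cm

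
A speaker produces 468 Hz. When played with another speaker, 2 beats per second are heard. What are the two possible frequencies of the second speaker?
f₂ = 468 ± 2 Hz → 470 Hz or 466 Hz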